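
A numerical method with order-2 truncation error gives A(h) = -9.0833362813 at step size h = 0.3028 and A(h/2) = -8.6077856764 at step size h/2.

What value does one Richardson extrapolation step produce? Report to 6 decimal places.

Error is O(h^2); halving h shrinks it by 2^2 = 4.
Difference of the inputs: -8.6077856764 − (-9.0833362813) = 0.4755506049
Divide by 2^2 − 1 = 3: 0.4755506049/3 = 0.1585168683
R = -8.6077856764 + 0.1585168683 = -8.4492688081
Gap between inputs: 4.756e-01; correction applied: +0.1585168683.

-8.449269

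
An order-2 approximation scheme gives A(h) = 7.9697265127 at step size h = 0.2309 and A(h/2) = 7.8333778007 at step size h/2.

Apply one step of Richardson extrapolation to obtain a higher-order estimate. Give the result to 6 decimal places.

7.787928

Error is O(h^2); halving h shrinks it by 2^2 = 4.
Top: 4(7.8333778007) − (7.9697265127) = 23.3637846901
Extrapolated: 23.3637846901 / 3 = 7.7879282300
Shift from A(h/2): −0.0454495707.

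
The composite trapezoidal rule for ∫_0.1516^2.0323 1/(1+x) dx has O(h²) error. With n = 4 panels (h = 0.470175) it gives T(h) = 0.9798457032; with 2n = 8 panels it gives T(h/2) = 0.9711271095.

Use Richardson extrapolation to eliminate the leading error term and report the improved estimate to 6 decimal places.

Error is O(h^2); halving h shrinks it by 2^2 = 4.
4 × 0.9711271095 − 0.9798457032 = 2.9046627348
Divide by 2^2 − 1 = 3.
(4 × 0.9711271095 − 0.9798457032)/(4 − 1) = 0.9682209116
Shift from A(h/2): −0.0029061979.

0.968221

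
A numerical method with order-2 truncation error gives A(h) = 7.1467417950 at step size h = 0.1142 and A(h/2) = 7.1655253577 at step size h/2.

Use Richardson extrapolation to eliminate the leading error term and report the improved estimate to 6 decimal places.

7.171787

The method has order 2: 2^2 = 4.
4×7.1655253577 = 28.6621014308; subtract 7.1467417950 → 21.5153596358
Denominator 4 − 1 = 3.
(4×7.1655253577 − 7.1467417950)/(4 − 1) = 7.1717865453
Shift from A(h/2): +0.0062611876.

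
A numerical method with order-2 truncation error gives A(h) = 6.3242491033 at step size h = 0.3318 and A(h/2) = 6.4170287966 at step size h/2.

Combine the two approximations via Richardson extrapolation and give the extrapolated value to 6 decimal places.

6.447955

With r = 2 the leading error scales as h^2, so the weight is 2^2 = 4.
4×6.4170287966 = 25.6681151864; subtract 6.3242491033 → 19.3438660831
Divide by 2^2 − 1 = 3.
R = 19.3438660831/3 = 6.4479553610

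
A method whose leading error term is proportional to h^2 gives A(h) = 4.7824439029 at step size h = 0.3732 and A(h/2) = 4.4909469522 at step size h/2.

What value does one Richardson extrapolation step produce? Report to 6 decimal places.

Leading term ∝ h^2; use weight 4 = 2^2.
A(h/2) − A(h) = 4.4909469522 − 4.7824439029 = -0.2914969507
Correction (A(h/2) − A(h))/(4 − 1) = (-0.2914969507)/3 = -0.0971656502
R = A(h/2) + (A(h/2) − A(h))/3 = 4.4909469522 − 0.0971656502 = 4.3937813020
Gap between inputs: 2.915e-01; correction applied: −0.0971656502.

4.393781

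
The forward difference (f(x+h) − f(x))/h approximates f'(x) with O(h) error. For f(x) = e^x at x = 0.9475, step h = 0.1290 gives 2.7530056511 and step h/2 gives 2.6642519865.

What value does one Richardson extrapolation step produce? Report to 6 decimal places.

r = 1: numerator weight 2, denominator 1.
Numerator 2 × A(h/2) − A(h) = 2 × 2.6642519865 − 2.7530056511 = 2.5754983219
Denominator 2 − 1 = 1.
R = 2.5754983219/1 = 2.5754983219

2.575498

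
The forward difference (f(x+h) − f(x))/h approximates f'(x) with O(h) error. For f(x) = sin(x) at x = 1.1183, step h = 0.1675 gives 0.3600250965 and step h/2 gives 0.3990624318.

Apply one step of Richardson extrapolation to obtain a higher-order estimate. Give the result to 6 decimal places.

0.438100

Order 1 gives 2^r = 2 and 2^r − 1 = 1.
2*0.3990624318 = 0.7981248636; subtract 0.3600250965 → 0.4380997671
R = 0.4380997671/1 = 0.4380997671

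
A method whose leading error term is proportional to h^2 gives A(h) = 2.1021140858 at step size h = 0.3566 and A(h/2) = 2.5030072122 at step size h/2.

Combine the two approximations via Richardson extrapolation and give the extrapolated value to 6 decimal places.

2.636638

Order 2 gives 2^r = 4 and 2^r − 1 = 3.
2^2·A(h/2) = 10.0120288488; minus A(h) gives 7.9099147630.
Divide by 2^2 − 1 = 3.
R = 7.9099147630/3 = 2.6366382543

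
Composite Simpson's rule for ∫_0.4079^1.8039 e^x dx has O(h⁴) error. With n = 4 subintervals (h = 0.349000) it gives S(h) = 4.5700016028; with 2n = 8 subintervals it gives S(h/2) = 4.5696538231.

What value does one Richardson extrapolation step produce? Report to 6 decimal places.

The method has order 4: 2^4 = 16.
Top: 16(4.5696538231) − (4.5700016028) = 68.5444595668
Divide by 2^4 − 1 = 15.
R = 68.5444595668/15 = 4.5696306378

4.569631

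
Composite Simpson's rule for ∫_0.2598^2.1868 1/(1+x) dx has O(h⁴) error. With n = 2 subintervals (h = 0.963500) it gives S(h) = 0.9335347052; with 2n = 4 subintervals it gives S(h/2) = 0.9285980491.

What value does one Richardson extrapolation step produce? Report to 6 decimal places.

0.928269

r = 4, so 2^r = 16.
Difference of the inputs: 0.9285980491 − 0.9335347052 = -0.0049366561
Divide by 2^4 − 1 = 15: (-0.0049366561)/15 = -0.0003291104
R = 0.9285980491 − 0.0003291104 = 0.9282689387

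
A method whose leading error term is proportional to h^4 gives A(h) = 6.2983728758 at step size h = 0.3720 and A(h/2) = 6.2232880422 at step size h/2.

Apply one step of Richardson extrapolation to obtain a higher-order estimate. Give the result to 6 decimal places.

The method has order 4: 2^4 = 16.
16×6.2232880422 = 99.5726086752; subtract 6.2983728758 → 93.2742357994
Denominator 16 − 1 = 15.
So the Richardson estimate is 6.2182823866.

6.218282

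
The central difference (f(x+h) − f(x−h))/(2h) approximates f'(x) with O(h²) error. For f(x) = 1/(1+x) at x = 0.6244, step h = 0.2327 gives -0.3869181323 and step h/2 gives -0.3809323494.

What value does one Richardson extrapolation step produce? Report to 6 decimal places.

-0.378937

Leading term ∝ h^2; use weight 4 = 2^2.
4·(-0.3809323494) − (-0.3869181323) = -1.1368112653
Extrapolated: (-1.1368112653) / 3 = -0.3789370884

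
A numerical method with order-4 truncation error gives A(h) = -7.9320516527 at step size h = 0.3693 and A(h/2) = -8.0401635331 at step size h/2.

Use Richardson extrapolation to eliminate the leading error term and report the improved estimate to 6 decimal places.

-8.047371

r = 4: numerator weight 16, denominator 15.
16*(-8.0401635331) = -128.6426165296; subtract (-7.9320516527) → -120.7105648769
Extrapolated: (-120.7105648769) / 15 = -8.0473709918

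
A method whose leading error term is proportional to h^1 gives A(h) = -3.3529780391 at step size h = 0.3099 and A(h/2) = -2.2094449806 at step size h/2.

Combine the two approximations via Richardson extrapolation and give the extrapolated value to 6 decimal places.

With r = 1 the leading error scales as h^1, so the weight is 2^1 = 2.
Weighted: (-4.4188899612) − (-3.3529780391) = -1.0659119221
Divide by 2^1 − 1 = 1.
(-1.0659119221) ÷ 1 = -1.0659119221
Shift from A(h/2): +1.1435330585.

-1.065912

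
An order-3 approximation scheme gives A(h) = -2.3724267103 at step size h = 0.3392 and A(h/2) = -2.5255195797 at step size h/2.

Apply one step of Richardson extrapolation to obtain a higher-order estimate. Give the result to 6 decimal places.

Error is O(h^3); halving h shrinks it by 2^3 = 8.
Numerator 8·A(h/2) − A(h) = 8·(-2.5255195797) − (-2.3724267103) = -17.8317299273
Denominator 8 − 1 = 7.
So the Richardson estimate is -2.5473899896.

-2.547390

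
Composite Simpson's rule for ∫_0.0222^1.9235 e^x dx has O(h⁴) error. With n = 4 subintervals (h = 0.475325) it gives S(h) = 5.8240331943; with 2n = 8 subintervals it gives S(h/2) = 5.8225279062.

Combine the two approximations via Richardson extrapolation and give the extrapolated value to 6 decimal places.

5.822428

Leading term ∝ h^4; use weight 16 = 2^4.
Numerator 16·A(h/2) − A(h) = 16·5.8225279062 − 5.8240331943 = 87.3364133049
Divide by 2^4 − 1 = 15.
So the Richardson estimate is 5.8224275537.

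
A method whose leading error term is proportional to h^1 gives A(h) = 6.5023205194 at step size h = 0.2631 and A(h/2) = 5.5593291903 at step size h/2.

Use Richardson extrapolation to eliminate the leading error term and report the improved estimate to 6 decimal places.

4.616338

Order 1 gives 2^r = 2 and 2^r − 1 = 1.
2^1·A(h/2) = 11.1186583806; minus A(h) gives 4.6163378612.
4.6163378612 ÷ 1 = 4.6163378612
Correction |R − A(h/2)| = 9.430e-01; gap |A(h/2) − A(h)| = 9.430e-01.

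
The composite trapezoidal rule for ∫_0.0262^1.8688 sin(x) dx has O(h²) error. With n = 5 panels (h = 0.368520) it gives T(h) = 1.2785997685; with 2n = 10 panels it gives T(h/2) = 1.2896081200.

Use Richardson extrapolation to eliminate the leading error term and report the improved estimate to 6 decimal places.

1.293278

r = 2: numerator weight 4, denominator 3.
2^2 × A(h/2) = 5.1584324800; minus A(h) gives 3.8798327115.
R = 3.8798327115/3 = 1.2932775705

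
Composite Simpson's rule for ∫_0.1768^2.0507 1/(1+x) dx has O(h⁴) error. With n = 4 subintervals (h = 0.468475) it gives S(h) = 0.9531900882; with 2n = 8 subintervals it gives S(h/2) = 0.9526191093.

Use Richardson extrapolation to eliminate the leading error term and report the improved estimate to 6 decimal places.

Error is O(h^4); halving h shrinks it by 2^4 = 16.
2^4*A(h/2) = 15.2419057488; minus A(h) gives 14.2887156606.
Denominator 16 − 1 = 15.
R = 14.2887156606/15 = 0.9525810440

0.952581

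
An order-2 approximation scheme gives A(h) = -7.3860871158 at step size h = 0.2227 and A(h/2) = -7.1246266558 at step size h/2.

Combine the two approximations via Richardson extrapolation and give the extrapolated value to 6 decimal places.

-7.037473

With r = 2 the leading error scales as h^2, so the weight is 2^2 = 4.
4×(-7.1246266558) = -28.4985066232; (-28.4985066232) − (-7.3860871158) = -21.1124195074
Denominator 4 − 1 = 3.
Result: -7.0374731691
Gap between inputs: 2.615e-01; correction applied: +0.0871534867.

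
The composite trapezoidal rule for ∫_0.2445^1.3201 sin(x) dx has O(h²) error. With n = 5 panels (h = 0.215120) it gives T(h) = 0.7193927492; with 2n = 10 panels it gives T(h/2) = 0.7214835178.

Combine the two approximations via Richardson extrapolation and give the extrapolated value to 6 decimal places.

r = 2, so 2^r = 4.
Top: 4(0.7214835178) − (0.7193927492) = 2.1665413220
Denominator 4 − 1 = 3.
Result: 0.7221804407

0.722180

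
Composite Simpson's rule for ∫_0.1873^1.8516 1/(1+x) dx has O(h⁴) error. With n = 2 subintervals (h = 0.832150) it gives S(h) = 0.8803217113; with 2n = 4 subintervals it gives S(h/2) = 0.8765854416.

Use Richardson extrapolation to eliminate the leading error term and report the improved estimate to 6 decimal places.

0.876336

Order 4 gives 2^r = 16 and 2^r − 1 = 15.
16·0.8765854416 = 14.0253670656; subtract 0.8803217113 → 13.1450453543
R = 13.1450453543/15 = 0.8763363570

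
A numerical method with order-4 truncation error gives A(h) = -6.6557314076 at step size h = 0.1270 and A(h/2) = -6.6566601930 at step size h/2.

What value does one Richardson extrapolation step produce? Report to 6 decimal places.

Method order is 4; weight 2^4 = 16.
16*(-6.6566601930) − (-6.6557314076) = -99.8508316804
R = (-99.8508316804)/15 = -6.6567221120

-6.656722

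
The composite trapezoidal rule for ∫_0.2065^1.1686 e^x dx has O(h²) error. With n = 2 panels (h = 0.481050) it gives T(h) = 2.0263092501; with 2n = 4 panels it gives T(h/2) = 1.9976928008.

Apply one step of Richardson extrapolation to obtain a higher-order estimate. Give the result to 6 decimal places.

Leading term ∝ h^2; use weight 4 = 2^2.
Weighted: 7.9907712032 − 2.0263092501 = 5.9644619531
(4·1.9976928008 − 2.0263092501)/(4 − 1) = 1.9881539844
Shift from A(h/2): −0.0095388164.

1.988154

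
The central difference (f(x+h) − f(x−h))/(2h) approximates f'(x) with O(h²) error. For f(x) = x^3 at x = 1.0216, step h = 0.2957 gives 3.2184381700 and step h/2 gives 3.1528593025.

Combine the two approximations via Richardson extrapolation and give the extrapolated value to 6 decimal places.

3.131000

r = 2: numerator weight 4, denominator 3.
4×3.1528593025 − 3.2184381700 = 9.3929990400
Denominator 4 − 1 = 3.
9.3929990400 ÷ 3 = 3.1309996800
Shift from A(h/2): −0.0218596225.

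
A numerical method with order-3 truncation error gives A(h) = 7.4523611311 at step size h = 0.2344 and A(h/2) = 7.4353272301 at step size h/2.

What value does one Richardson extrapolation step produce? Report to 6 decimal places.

r = 3, so 2^r = 8.
8 × 7.4353272301 = 59.4826178408; 59.4826178408 − 7.4523611311 = 52.0302567097
Denominator 8 − 1 = 7.
Extrapolated: 52.0302567097 / 7 = 7.4328938157
Gap between inputs: 1.703e-02; correction applied: −0.0024334144.

7.432894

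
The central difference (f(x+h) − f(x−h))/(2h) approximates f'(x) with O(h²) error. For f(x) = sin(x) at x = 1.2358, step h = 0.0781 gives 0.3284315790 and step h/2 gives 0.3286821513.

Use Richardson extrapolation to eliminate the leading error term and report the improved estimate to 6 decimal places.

0.328766

r = 2: numerator weight 4, denominator 3.
4·0.3286821513 − 0.3284315790 = 0.9862970262
Divide by 2^2 − 1 = 3.
R = 0.9862970262/3 = 0.3287656754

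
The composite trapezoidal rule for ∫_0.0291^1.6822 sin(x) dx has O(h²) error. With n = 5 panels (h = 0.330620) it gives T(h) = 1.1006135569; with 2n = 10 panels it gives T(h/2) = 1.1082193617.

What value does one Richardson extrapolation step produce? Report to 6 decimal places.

1.110755

r = 2: numerator weight 4, denominator 3.
4·1.1082193617 − 1.1006135569 = 3.3322638899
Denominator 4 − 1 = 3.
Extrapolated: 3.3322638899 / 3 = 1.1107546300
Shift from A(h/2): +0.0025352683.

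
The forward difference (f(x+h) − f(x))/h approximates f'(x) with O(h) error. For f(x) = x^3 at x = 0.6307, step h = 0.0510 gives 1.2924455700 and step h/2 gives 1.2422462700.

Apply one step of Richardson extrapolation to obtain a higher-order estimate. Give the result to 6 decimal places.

With r = 1 the leading error scales as h^1, so the weight is 2^1 = 2.
Numerator 2·A(h/2) − A(h) = 2·1.2422462700 − 1.2924455700 = 1.1920469700
1.1920469700 ÷ 1 = 1.1920469700
Gap between inputs: 5.020e-02; correction applied: −0.0501993000.

1.192047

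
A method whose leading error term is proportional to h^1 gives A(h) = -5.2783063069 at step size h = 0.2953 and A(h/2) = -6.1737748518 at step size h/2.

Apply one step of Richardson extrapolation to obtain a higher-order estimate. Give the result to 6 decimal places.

Method order is 1; weight 2^1 = 2.
Top: 2(-6.1737748518) − (-5.2783063069) = -7.0692433967
Divide by 2^1 − 1 = 1.
R = (-7.0692433967)/1 = -7.0692433967

-7.069243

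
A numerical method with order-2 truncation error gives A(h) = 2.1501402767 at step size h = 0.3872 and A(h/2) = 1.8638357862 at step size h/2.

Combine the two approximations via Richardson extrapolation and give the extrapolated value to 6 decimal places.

1.768401

Leading term ∝ h^2; use weight 4 = 2^2.
4*1.8638357862 = 7.4553431448; 7.4553431448 − 2.1501402767 = 5.3052028681
Denominator 4 − 1 = 3.
Result: 1.7684009560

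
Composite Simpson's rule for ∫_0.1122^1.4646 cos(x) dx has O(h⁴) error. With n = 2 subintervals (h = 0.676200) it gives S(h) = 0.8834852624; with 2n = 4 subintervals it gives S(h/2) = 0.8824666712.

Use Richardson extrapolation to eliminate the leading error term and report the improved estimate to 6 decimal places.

0.882399

r = 4, so 2^r = 16.
16*0.8824666712 − 0.8834852624 = 13.2359814768
Divide by 2^4 − 1 = 15.
Extrapolated: 13.2359814768 / 15 = 0.8823987651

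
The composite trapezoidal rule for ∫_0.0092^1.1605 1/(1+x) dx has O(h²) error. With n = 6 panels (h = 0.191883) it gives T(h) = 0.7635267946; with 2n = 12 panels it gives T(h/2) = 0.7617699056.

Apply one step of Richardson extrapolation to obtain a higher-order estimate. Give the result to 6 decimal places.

0.761184

r = 2: numerator weight 4, denominator 3.
Numerator 4*A(h/2) − A(h) = 4*0.7617699056 − 0.7635267946 = 2.2835528278
(4*0.7617699056 − 0.7635267946)/(4 − 1) = 0.7611842759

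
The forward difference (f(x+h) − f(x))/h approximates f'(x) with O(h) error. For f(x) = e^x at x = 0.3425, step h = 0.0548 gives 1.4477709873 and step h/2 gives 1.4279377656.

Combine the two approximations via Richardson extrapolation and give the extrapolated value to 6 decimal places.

1.408105

The method has order 1: 2^1 = 2.
Top: 2(1.4279377656) − (1.4477709873) = 1.4081045439
1.4081045439 ÷ 1 = 1.4081045439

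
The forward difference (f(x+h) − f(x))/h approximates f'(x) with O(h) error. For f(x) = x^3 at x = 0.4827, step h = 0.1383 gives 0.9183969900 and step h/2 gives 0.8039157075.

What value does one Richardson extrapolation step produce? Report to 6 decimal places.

0.689434

Error is O(h^1); halving h shrinks it by 2^1 = 2.
Weighted: 1.6078314150 − 0.9183969900 = 0.6894344250
Extrapolated: 0.6894344250 / 1 = 0.6894344250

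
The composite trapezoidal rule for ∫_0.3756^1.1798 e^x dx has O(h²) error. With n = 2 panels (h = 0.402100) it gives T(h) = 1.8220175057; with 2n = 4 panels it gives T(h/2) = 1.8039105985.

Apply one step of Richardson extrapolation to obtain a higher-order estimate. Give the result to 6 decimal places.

1.797875

r = 2, so 2^r = 4.
Weighted: 7.2156423940 − 1.8220175057 = 5.3936248883
Divide by 2^2 − 1 = 3.
Result: 1.7978749628
Shift from A(h/2): −0.0060356357.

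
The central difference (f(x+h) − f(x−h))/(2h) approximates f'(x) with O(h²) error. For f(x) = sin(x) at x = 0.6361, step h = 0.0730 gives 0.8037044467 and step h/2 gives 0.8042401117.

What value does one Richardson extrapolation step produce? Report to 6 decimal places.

0.804419

r = 2, so 2^r = 4.
Difference of the inputs: 0.8042401117 − 0.8037044467 = 0.0005356650
Correction (A(h/2) − A(h))/(4 − 1) = 0.0005356650/3 = 0.0001785550
R = 0.8042401117 + 0.0001785550 = 0.8044186667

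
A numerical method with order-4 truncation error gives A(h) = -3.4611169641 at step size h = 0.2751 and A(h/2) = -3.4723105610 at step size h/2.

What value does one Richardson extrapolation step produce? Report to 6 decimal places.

The method has order 4: 2^4 = 16.
Weighted: (-55.5569689760) − (-3.4611169641) = -52.0958520119
Denominator 16 − 1 = 15.
So the Richardson estimate is -3.4730568008.

-3.473057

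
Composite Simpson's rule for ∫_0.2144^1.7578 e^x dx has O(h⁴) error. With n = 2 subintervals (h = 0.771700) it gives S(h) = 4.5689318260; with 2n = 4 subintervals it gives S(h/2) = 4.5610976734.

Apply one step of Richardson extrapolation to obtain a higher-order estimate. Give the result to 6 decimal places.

4.560575

r = 4: numerator weight 16, denominator 15.
16*4.5610976734 = 72.9775627744; subtract 4.5689318260 → 68.4086309484
Denominator 16 − 1 = 15.
Extrapolated: 68.4086309484 / 15 = 4.5605753966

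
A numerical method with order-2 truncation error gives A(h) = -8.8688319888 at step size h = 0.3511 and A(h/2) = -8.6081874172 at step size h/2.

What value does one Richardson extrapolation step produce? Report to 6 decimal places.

The method has order 2: 2^2 = 4.
Weighted: (-34.4327496688) − (-8.8688319888) = -25.5639176800
Denominator 4 − 1 = 3.
(-25.5639176800) ÷ 3 = -8.5213058933

-8.521306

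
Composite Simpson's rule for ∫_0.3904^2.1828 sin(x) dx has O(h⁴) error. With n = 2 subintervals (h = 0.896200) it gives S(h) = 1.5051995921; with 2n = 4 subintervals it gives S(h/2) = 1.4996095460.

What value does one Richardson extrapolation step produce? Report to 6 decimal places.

Order 4 gives 2^r = 16 and 2^r − 1 = 15.
16·1.4996095460 = 23.9937527360; 23.9937527360 − 1.5051995921 = 22.4885531439
Divide by 2^4 − 1 = 15.
(16·1.4996095460 − 1.5051995921)/(16 − 1) = 1.4992368763

1.499237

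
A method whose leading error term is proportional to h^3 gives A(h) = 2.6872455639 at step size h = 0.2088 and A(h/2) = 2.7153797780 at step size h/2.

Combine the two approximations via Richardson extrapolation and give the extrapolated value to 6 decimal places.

2.719399

Method order is 3; weight 2^3 = 8.
8*2.7153797780 − 2.6872455639 = 19.0357926601
R = 19.0357926601/7 = 2.7193989514
Shift from A(h/2): +0.0040191734.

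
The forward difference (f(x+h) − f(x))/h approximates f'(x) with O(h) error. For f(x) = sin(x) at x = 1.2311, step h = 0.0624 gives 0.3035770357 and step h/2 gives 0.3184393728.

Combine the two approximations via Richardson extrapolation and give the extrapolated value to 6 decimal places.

0.333302

Order 1 gives 2^r = 2 and 2^r − 1 = 1.
Numerator 2·A(h/2) − A(h) = 2·0.3184393728 − 0.3035770357 = 0.3333017099
Denominator 2 − 1 = 1.
Result: 0.3333017099
Shift from A(h/2): +0.0148623371.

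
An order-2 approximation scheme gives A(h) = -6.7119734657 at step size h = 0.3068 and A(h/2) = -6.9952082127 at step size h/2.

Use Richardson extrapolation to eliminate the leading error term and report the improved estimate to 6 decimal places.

Leading term ∝ h^2; use weight 4 = 2^2.
2^2*A(h/2) = -27.9808328508; minus A(h) gives -21.2688593851.
(-21.2688593851) ÷ 3 = -7.0896197950

-7.089620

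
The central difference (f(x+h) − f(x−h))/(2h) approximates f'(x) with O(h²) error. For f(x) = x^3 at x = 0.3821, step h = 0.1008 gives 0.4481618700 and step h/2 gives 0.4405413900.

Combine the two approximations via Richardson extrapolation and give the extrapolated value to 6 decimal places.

0.438001

With r = 2 the leading error scales as h^2, so the weight is 2^2 = 4.
4×0.4405413900 = 1.7621655600; subtract 0.4481618700 → 1.3140036900
Denominator 4 − 1 = 3.
1.3140036900 ÷ 3 = 0.4380012300
Gap between inputs: 7.620e-03; correction applied: −0.0025401600.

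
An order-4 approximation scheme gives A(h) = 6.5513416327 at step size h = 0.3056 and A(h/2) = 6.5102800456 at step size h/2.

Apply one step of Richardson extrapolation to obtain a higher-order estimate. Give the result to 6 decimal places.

Leading term ∝ h^4; use weight 16 = 2^4.
16*6.5102800456 = 104.1644807296; subtract 6.5513416327 → 97.6131390969
R = 97.6131390969/15 = 6.5075426065

6.507543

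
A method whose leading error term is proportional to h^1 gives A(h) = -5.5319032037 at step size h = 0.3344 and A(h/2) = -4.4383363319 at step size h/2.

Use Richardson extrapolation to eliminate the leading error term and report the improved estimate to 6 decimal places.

-3.344769

Method order is 1; weight 2^1 = 2.
Top: 2(-4.4383363319) − (-5.5319032037) = -3.3447694601
Denominator 2 − 1 = 1.
So the Richardson estimate is -3.3447694601.
Gap between inputs: 1.094e+00; correction applied: +1.0935668718.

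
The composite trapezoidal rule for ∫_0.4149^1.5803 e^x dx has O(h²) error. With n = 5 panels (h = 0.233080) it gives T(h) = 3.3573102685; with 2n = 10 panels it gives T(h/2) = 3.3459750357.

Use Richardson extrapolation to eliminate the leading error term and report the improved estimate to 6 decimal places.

3.342197

The method has order 2: 2^2 = 4.
Numerator 4 × A(h/2) − A(h) = 4 × 3.3459750357 − 3.3573102685 = 10.0265898743
10.0265898743 ÷ 3 = 3.3421966248
Correction |R − A(h/2)| = 3.778e-03; gap |A(h/2) − A(h)| = 1.134e-02.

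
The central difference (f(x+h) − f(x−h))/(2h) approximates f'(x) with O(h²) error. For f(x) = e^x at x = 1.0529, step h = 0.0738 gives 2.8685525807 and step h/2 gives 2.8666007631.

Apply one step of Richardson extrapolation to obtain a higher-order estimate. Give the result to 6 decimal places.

Method order is 2; weight 2^2 = 4.
4 × 2.8666007631 − 2.8685525807 = 8.5978504717
(4 × 2.8666007631 − 2.8685525807)/(4 − 1) = 2.8659501572

2.865950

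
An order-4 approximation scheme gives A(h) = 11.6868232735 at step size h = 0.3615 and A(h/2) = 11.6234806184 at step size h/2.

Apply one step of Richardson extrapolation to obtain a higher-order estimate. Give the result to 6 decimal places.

11.619258

The method has order 4: 2^4 = 16.
Top: 16(11.6234806184) − (11.6868232735) = 174.2888666209
Extrapolated: 174.2888666209 / 15 = 11.6192577747
Correction |R − A(h/2)| = 4.223e-03; gap |A(h/2) − A(h)| = 6.334e-02.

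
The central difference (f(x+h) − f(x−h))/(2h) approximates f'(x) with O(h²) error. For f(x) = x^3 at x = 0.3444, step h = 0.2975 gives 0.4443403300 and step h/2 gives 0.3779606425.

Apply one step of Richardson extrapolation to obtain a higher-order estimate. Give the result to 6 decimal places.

0.355834

Order 2 gives 2^r = 4 and 2^r − 1 = 3.
Top: 4(0.3779606425) − (0.4443403300) = 1.0675022400
Denominator 4 − 1 = 3.
Result: 0.3558340800
Gap between inputs: 6.638e-02; correction applied: −0.0221265625.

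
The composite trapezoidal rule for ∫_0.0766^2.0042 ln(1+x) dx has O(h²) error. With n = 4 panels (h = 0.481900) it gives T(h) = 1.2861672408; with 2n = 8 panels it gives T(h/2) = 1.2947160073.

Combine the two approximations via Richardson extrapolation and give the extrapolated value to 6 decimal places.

Leading term ∝ h^2; use weight 4 = 2^2.
2^2 × A(h/2) = 5.1788640292; minus A(h) gives 3.8926967884.
Extrapolated: 3.8926967884 / 3 = 1.2975655961
Shift from A(h/2): +0.0028495888.

1.297566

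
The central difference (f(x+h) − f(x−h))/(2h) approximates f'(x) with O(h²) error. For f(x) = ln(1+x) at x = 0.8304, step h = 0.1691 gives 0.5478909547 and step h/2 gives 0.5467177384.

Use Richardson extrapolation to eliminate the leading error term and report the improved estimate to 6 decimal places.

Order 2 gives 2^r = 4 and 2^r − 1 = 3.
Weighted: 2.1868709536 − 0.5478909547 = 1.6389799989
1.6389799989 ÷ 3 = 0.5463266663
Gap between inputs: 1.173e-03; correction applied: −0.0003910721.

0.546327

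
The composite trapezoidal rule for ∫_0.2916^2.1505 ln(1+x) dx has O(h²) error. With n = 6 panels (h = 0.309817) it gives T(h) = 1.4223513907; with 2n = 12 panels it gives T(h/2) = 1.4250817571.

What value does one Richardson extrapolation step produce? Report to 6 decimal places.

1.425992

r = 2: numerator weight 4, denominator 3.
A(h/2) − A(h) = 1.4250817571 − 1.4223513907 = 0.0027303664
Correction (A(h/2) − A(h))/(4 − 1) = 0.0027303664/3 = 0.0009101221
R = 1.4250817571 + 0.0009101221 = 1.4259918792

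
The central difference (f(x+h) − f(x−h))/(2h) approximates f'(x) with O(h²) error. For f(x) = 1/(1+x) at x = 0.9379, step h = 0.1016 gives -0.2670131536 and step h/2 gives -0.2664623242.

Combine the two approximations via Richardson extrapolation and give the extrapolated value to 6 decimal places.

-0.266279

The method has order 2: 2^2 = 4.
4 × (-0.2664623242) − (-0.2670131536) = -0.7988361432
(4 × (-0.2664623242) − (-0.2670131536))/(4 − 1) = -0.2662787144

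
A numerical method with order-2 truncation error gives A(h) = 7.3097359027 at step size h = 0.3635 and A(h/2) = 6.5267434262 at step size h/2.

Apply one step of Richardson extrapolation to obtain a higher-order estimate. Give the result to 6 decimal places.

Error is O(h^2); halving h shrinks it by 2^2 = 4.
4*6.5267434262 = 26.1069737048; 26.1069737048 − 7.3097359027 = 18.7972378021
Divide by 2^2 − 1 = 3.
Result: 6.2657459340

6.265746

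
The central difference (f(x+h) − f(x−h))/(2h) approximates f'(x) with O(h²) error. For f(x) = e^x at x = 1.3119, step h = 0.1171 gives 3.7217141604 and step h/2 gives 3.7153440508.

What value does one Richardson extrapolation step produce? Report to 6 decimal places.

r = 2, so 2^r = 4.
Numerator 4·A(h/2) − A(h) = 4·3.7153440508 − 3.7217141604 = 11.1396620428
Denominator 4 − 1 = 3.
(4·3.7153440508 − 3.7217141604)/(4 − 1) = 3.7132206809

3.713221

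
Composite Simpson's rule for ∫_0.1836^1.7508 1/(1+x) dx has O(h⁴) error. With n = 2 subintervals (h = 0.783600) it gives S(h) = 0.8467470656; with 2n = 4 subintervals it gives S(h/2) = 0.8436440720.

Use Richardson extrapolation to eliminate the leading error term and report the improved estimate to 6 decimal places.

Leading term ∝ h^4; use weight 16 = 2^4.
Weighted: 13.4983051520 − 0.8467470656 = 12.6515580864
Divide by 2^4 − 1 = 15.
(16×0.8436440720 − 0.8467470656)/(16 − 1) = 0.8434372058

0.843437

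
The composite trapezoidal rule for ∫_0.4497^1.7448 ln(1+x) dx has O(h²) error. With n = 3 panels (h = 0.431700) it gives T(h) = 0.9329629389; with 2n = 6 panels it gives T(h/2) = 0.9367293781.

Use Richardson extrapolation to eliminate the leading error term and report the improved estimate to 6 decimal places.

With r = 2 the leading error scales as h^2, so the weight is 2^2 = 4.
4·0.9367293781 − 0.9329629389 = 2.8139545735
2.8139545735 ÷ 3 = 0.9379848578
Shift from A(h/2): +0.0012554797.

0.937985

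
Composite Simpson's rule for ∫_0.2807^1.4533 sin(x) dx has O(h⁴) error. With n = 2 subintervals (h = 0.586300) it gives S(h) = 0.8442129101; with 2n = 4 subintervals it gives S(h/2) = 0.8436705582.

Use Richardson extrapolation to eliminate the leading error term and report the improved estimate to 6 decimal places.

Order 4 gives 2^r = 16 and 2^r − 1 = 15.
2^4×A(h/2) = 13.4987289312; minus A(h) gives 12.6545160211.
(16×0.8436705582 − 0.8442129101)/(16 − 1) = 0.8436344014
Gap between inputs: 5.424e-04; correction applied: −0.0000361568.

0.843634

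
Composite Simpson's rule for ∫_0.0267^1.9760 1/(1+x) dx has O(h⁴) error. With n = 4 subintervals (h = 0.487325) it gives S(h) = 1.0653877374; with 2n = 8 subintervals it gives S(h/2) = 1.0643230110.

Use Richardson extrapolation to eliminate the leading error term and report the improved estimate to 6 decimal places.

1.064252

Error is O(h^4); halving h shrinks it by 2^4 = 16.
Top: 16(1.0643230110) − (1.0653877374) = 15.9637804386
R = 15.9637804386/15 = 1.0642520292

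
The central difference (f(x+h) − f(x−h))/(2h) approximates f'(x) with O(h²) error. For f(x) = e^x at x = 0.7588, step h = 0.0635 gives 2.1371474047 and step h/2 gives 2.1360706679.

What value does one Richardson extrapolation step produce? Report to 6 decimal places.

2.135712

The method has order 2: 2^2 = 4.
Weighted: 8.5442826716 − 2.1371474047 = 6.4071352669
Extrapolated: 6.4071352669 / 3 = 2.1357117556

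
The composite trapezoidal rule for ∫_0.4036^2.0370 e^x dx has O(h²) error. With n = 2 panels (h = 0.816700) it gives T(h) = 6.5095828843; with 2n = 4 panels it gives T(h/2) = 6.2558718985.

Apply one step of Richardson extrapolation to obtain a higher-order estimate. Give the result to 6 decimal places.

With r = 2 the leading error scales as h^2, so the weight is 2^2 = 4.
4 × 6.2558718985 − 6.5095828843 = 18.5139047097
Divide by 2^2 − 1 = 3.
(4 × 6.2558718985 − 6.5095828843)/(4 − 1) = 6.1713015699

6.171302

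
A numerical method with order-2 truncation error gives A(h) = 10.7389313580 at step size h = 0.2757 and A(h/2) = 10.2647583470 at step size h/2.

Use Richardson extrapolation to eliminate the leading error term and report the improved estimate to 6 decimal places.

10.106701

r = 2: numerator weight 4, denominator 3.
Numerator 4*A(h/2) − A(h) = 4*10.2647583470 − 10.7389313580 = 30.3201020300
(4*10.2647583470 − 10.7389313580)/(4 − 1) = 10.1067006767
Correction |R − A(h/2)| = 1.581e-01; gap |A(h/2) − A(h)| = 4.742e-01.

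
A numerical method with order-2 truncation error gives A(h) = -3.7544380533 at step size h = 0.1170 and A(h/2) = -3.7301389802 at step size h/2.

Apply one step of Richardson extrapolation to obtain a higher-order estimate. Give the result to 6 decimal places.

-3.722039

r = 2: numerator weight 4, denominator 3.
4*(-3.7301389802) = -14.9205559208; subtract (-3.7544380533) → -11.1661178675
(4*(-3.7301389802) − (-3.7544380533))/(4 − 1) = -3.7220392892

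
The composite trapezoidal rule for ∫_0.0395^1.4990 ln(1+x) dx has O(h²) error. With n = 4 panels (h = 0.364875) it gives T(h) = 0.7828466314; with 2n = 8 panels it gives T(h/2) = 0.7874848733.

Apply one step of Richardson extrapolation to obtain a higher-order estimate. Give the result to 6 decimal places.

0.789031

The method has order 2: 2^2 = 4.
Difference of the inputs: 0.7874848733 − 0.7828466314 = 0.0046382419
Correction (A(h/2) − A(h))/(4 − 1) = 0.0046382419/3 = 0.0015460806
R = 0.7874848733 + 0.0015460806 = 0.7890309539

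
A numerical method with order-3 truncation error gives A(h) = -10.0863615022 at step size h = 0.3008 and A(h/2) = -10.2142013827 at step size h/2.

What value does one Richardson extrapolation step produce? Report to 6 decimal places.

With r = 3 the leading error scales as h^3, so the weight is 2^3 = 8.
A(h/2) − A(h) = -10.2142013827 − (-10.0863615022) = -0.1278398805
Correction (A(h/2) − A(h))/(8 − 1) = (-0.1278398805)/7 = -0.0182628401
R = A(h/2) + (A(h/2) − A(h))/7 = -10.2142013827 − 0.0182628401 = -10.2324642228

-10.232464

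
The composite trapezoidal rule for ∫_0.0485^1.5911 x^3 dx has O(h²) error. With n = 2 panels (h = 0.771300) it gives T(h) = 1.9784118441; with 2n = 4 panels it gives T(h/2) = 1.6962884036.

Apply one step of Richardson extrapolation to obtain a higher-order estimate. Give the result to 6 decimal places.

Leading term ∝ h^2; use weight 4 = 2^2.
2^2×A(h/2) = 6.7851536144; minus A(h) gives 4.8067417703.
R = 4.8067417703/3 = 1.6022472568
Correction |R − A(h/2)| = 9.404e-02; gap |A(h/2) − A(h)| = 2.821e-01.

1.602247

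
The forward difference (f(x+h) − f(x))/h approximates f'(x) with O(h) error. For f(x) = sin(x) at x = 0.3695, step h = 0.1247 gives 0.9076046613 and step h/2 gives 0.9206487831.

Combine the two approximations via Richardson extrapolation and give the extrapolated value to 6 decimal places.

r = 1: numerator weight 2, denominator 1.
Weighted: 1.8412975662 − 0.9076046613 = 0.9336929049
Divide by 2^1 − 1 = 1.
0.9336929049 ÷ 1 = 0.9336929049
Correction |R − A(h/2)| = 1.304e-02; gap |A(h/2) − A(h)| = 1.304e-02.

0.933693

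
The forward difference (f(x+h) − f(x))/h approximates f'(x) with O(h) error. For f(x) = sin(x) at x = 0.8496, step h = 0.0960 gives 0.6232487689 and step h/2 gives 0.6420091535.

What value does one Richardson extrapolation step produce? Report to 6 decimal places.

r = 1, so 2^r = 2.
Weighted: 1.2840183070 − 0.6232487689 = 0.6607695381
0.6607695381 ÷ 1 = 0.6607695381

0.660770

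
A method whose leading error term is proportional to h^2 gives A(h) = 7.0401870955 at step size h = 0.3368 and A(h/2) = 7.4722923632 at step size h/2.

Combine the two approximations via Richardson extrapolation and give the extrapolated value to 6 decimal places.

7.616327

Method order is 2; weight 2^2 = 4.
2^2·A(h/2) = 29.8891694528; minus A(h) gives 22.8489823573.
22.8489823573 ÷ 3 = 7.6163274524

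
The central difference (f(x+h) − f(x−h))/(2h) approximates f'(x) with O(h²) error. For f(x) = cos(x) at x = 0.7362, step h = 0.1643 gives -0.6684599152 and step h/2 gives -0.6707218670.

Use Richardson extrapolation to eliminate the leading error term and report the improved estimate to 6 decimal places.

Error is O(h^2); halving h shrinks it by 2^2 = 4.
Weighted: (-2.6828874680) − (-0.6684599152) = -2.0144275528
Extrapolated: (-2.0144275528) / 3 = -0.6714758509
Shift from A(h/2): −0.0007539839.

-0.671476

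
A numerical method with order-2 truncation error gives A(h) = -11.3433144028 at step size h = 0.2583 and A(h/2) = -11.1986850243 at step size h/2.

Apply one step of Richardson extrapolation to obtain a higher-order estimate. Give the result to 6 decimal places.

-11.150475

The method has order 2: 2^2 = 4.
Top: 4(-11.1986850243) − (-11.3433144028) = -33.4514256944
Extrapolated: (-33.4514256944) / 3 = -11.1504752315
Gap between inputs: 1.446e-01; correction applied: +0.0482097928.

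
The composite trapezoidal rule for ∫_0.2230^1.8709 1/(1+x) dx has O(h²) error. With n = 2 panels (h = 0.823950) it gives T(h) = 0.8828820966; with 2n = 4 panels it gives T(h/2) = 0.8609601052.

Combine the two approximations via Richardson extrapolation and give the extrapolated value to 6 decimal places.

The method has order 2: 2^2 = 4.
A(h/2) − A(h) = 0.8609601052 − 0.8828820966 = -0.0219219914
Divide by 2^2 − 1 = 3: (-0.0219219914)/3 = -0.0073073305
R = 0.8609601052 − 0.0073073305 = 0.8536527747
Correction |R − A(h/2)| = 7.307e-03; gap |A(h/2) − A(h)| = 2.192e-02.

0.853653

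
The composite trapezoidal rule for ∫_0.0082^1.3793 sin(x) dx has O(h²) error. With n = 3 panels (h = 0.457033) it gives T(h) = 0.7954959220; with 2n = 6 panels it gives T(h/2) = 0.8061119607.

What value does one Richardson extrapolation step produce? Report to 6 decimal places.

r = 2, so 2^r = 4.
2^2 × A(h/2) = 3.2244478428; minus A(h) gives 2.4289519208.
R = 2.4289519208/3 = 0.8096506403

0.809651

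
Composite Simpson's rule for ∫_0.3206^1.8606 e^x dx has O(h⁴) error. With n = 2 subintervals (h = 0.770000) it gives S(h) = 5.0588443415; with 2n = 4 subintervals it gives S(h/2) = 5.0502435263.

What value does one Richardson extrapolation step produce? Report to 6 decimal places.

5.049670

r = 4: numerator weight 16, denominator 15.
16*5.0502435263 − 5.0588443415 = 75.7450520793
Divide by 2^4 − 1 = 15.
So the Richardson estimate is 5.0496701386.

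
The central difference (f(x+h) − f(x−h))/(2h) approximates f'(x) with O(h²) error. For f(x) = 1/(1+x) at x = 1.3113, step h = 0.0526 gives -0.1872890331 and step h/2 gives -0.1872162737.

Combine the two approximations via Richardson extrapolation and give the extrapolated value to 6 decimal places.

-0.187192

r = 2: numerator weight 4, denominator 3.
4×(-0.1872162737) − (-0.1872890331) = -0.5615760617
R = (-0.5615760617)/3 = -0.1871920206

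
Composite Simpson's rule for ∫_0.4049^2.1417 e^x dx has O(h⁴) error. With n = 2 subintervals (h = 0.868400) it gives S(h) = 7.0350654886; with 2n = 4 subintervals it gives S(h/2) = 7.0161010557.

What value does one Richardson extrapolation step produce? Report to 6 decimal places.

7.014837

Leading term ∝ h^4; use weight 16 = 2^4.
Top: 16(7.0161010557) − (7.0350654886) = 105.2225514026
(16·7.0161010557 − 7.0350654886)/(16 − 1) = 7.0148367602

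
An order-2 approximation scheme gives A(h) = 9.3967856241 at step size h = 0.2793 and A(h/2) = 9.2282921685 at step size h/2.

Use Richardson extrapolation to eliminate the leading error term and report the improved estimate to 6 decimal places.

9.172128

The method has order 2: 2^2 = 4.
Top: 4(9.2282921685) − (9.3967856241) = 27.5163830499
Denominator 4 − 1 = 3.
Result: 9.1721276833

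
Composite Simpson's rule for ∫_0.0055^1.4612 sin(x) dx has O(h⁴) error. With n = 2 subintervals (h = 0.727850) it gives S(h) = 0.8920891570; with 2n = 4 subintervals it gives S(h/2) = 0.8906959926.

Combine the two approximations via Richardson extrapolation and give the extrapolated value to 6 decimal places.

r = 4: numerator weight 16, denominator 15.
Weighted: 14.2511358816 − 0.8920891570 = 13.3590467246
R = 13.3590467246/15 = 0.8906031150
Correction |R − A(h/2)| = 9.288e-05; gap |A(h/2) − A(h)| = 1.393e-03.

0.890603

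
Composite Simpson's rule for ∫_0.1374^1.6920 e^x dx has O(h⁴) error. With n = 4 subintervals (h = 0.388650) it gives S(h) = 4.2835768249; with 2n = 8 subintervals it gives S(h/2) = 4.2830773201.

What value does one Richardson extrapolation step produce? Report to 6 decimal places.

Error is O(h^4); halving h shrinks it by 2^4 = 16.
Weighted: 68.5292371216 − 4.2835768249 = 64.2456602967
(16*4.2830773201 − 4.2835768249)/(16 − 1) = 4.2830440198
Shift from A(h/2): −0.0000333003.

4.283044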